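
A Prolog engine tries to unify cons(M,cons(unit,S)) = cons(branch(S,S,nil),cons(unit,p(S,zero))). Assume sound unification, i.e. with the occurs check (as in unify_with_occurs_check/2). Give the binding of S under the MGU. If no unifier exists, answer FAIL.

Decompose cons/2: M = branch(S,S,nil),  cons(unit,S) = cons(unit,p(S,zero)).
Bind M := branch(S,S,nil); no other remaining equation mentions M.
Decompose cons/2: unit = unit,  S = p(S,zero).
Delete trivial equation unit = unit.
Occurs check fails: S occurs in p(S,zero); the equation S = p(S,zero) has no finite solution.

FAIL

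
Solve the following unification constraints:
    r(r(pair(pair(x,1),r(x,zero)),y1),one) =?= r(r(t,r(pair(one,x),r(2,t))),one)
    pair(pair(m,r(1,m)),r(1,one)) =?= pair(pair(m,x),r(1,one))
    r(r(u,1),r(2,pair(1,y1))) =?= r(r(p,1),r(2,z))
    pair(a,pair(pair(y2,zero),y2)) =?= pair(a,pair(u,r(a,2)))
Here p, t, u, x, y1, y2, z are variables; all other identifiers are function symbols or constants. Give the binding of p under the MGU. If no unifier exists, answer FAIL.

Decompose r/2: r(pair(pair(x,1),r(x,zero)),y1) =?= r(t,r(pair(one,x),r(2,t))),  one =?= one.
Decompose r/2: pair(pair(x,1),r(x,zero)) =?= t,  y1 =?= r(pair(one,x),r(2,t)).
Bind t := pair(pair(x,1),r(x,zero)); substituting into the one remaining equation that mentions t gives: y1 =?= r(pair(one,x),r(2,pair(pair(x,1),r(x,zero)))).
Bind y1 := r(pair(one,x),r(2,pair(pair(x,1),r(x,zero)))); substituting into the one remaining equation that mentions y1 gives: r(r(u,1),r(2,pair(1,r(pair(one,x),r(2,pair(pair(x,1),r(x,zero))))))) =?= r(r(p,1),r(2,z)).
Delete trivial equation one =?= one.
Decompose pair/2: pair(m,r(1,m)) =?= pair(m,x),  r(1,one) =?= r(1,one).
Decompose pair/2: m =?= m,  r(1,m) =?= x.
Delete trivial equation m =?= m.
Bind x := r(1,m); substituting into the one remaining equation that mentions x gives: r(r(u,1),r(2,pair(1,r(pair(one,r(1,m)),r(2,pair(pair(r(1,m),1),r(r(1,m),zero))))))) =?= r(r(p,1),r(2,z)). Substituting into the earlier bindings gives t := pair(pair(r(1,m),1),r(r(1,m),zero)), y1 := r(pair(one,r(1,m)),r(2,pair(pair(r(1,m),1),r(r(1,m),zero)))).
Delete trivial equation r(1,one) =?= r(1,one).
Decompose r/2: r(u,1) =?= r(p,1),  r(2,pair(1,r(pair(one,r(1,m)),r(2,pair(pair(r(1,m),1),r(r(1,m),zero)))))) =?= r(2,z).
Decompose r/2: u =?= p,  1 =?= 1.
Bind u := p; substituting into the one remaining equation that mentions u gives: pair(a,pair(pair(y2,zero),y2)) =?= pair(a,pair(p,r(a,2))).
Delete trivial equation 1 =?= 1.
Decompose r/2: 2 =?= 2,  pair(1,r(pair(one,r(1,m)),r(2,pair(pair(r(1,m),1),r(r(1,m),zero))))) =?= z.
Delete trivial equation 2 =?= 2.
Bind z := pair(1,r(pair(one,r(1,m)),r(2,pair(pair(r(1,m),1),r(r(1,m),zero))))); no other remaining equation mentions z.
Decompose pair/2: a =?= a,  pair(pair(y2,zero),y2) =?= pair(p,r(a,2)).
Delete trivial equation a =?= a.
Decompose pair/2: pair(y2,zero) =?= p,  y2 =?= r(a,2).
Bind p := pair(y2,zero); no other remaining equation mentions p. Substituting into the earlier binding gives u := pair(y2,zero).
Bind y2 := r(a,2). Substituting into the earlier bindings gives u := pair(r(a,2),zero), p := pair(r(a,2),zero).
MGU = { t -> pair(pair(r(1,m),1),r(r(1,m),zero)), y1 -> r(pair(one,r(1,m)),r(2,pair(pair(r(1,m),1),r(r(1,m),zero)))), x -> r(1,m), u -> pair(r(a,2),zero), z -> pair(1,r(pair(one,r(1,m)),r(2,pair(pair(r(1,m),1),r(r(1,m),zero))))), p -> pair(r(a,2),zero), y2 -> r(a,2) }, so p -> pair(r(a,2),zero).

pair(r(a,2),zero)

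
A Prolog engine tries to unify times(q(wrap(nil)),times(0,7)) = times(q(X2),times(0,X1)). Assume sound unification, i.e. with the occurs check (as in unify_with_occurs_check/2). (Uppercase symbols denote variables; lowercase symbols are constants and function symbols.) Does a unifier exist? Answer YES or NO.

Decompose times/2: q(wrap(nil)) = q(X2),  times(0,7) = times(0,X1).
Decompose q/1: wrap(nil) = X2.
Bind X2 := wrap(nil); no other remaining equation mentions X2.
Decompose times/2: 0 = 0,  7 = X1.
Delete trivial equation 0 = 0.
Bind X1 := 7.
No equations remain and no clash or occurs-check failure arose, so a unifier exists.

YES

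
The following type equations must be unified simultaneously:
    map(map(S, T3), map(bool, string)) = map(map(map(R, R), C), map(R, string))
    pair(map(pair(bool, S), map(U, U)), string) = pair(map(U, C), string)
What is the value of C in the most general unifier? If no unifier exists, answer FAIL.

Decompose map/2: map(S, T3) = map(map(R, R), C),  map(bool, string) = map(R, string).
Decompose map/2: S = map(R, R),  T3 = C.
Bind S := map(R, R); substituting into the one remaining equation that mentions S gives: pair(map(pair(bool, map(R, R)), map(U, U)), string) = pair(map(U, C), string).
Bind T3 := C; no other remaining equation mentions T3.
Decompose map/2: bool = R,  string = string.
Bind R := bool; substituting into the one remaining equation that mentions R gives: pair(map(pair(bool, map(bool, bool)), map(U, U)), string) = pair(map(U, C), string). Substituting into the earlier binding gives S := map(bool, bool).
Delete trivial equation string = string.
Decompose pair/2: map(pair(bool, map(bool, bool)), map(U, U)) = map(U, C),  string = string.
Decompose map/2: pair(bool, map(bool, bool)) = U,  map(U, U) = C.
Bind U := pair(bool, map(bool, bool)); substituting into the one remaining equation that mentions U gives: map(pair(bool, map(bool, bool)), pair(bool, map(bool, bool))) = C.
Bind C := map(pair(bool, map(bool, bool)), pair(bool, map(bool, bool))); no other remaining equation mentions C. Substituting into the earlier binding gives T3 := map(pair(bool, map(bool, bool)), pair(bool, map(bool, bool))).
Delete trivial equation string = string.
MGU = { S := map(bool, bool), T3 := map(pair(bool, map(bool, bool)), pair(bool, map(bool, bool))), R := bool, U := pair(bool, map(bool, bool)), C := map(pair(bool, map(bool, bool)), pair(bool, map(bool, bool))) }, so C := map(pair(bool, map(bool, bool)), pair(bool, map(bool, bool))).

map(pair(bool, map(bool, bool)), pair(bool, map(bool, bool)))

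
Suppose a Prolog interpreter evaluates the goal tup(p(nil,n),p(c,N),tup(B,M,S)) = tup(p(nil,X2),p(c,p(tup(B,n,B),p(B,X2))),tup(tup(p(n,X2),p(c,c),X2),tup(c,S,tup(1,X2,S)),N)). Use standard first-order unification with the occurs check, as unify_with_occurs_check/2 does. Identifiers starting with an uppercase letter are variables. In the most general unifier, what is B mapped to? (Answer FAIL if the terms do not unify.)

tup(p(n,n),p(c,c),n)

Decompose tup/3: p(nil,n) = p(nil,X2),  p(c,N) = p(c,p(tup(B,n,B),p(B,X2))),  tup(B,M,S) = tup(tup(p(n,X2),p(c,c),X2),tup(c,S,tup(1,X2,S)),N).
Decompose p/2: nil = nil,  n = X2.
Delete trivial equation nil = nil.
Bind X2 := n; substituting into the remaining equations gives: p(c,N) = p(c,p(tup(B,n,B),p(B,n))),  tup(B,M,S) = tup(tup(p(n,n),p(c,c),n),tup(c,S,tup(1,n,S)),N).
Decompose p/2: c = c,  N = p(tup(B,n,B),p(B,n)).
Delete trivial equation c = c.
Bind N := p(tup(B,n,B),p(B,n)); substituting into the remaining equation gives: tup(B,M,S) = tup(tup(p(n,n),p(c,c),n),tup(c,S,tup(1,n,S)),p(tup(B,n,B),p(B,n))).
Decompose tup/3: B = tup(p(n,n),p(c,c),n),  M = tup(c,S,tup(1,n,S)),  S = p(tup(B,n,B),p(B,n)).
Bind B := tup(p(n,n),p(c,c),n); substituting into the one remaining equation that mentions B gives: S = p(tup(tup(p(n,n),p(c,c),n),n,tup(p(n,n),p(c,c),n)),p(tup(p(n,n),p(c,c),n),n)). Substituting into the earlier binding gives N := p(tup(tup(p(n,n),p(c,c),n),n,tup(p(n,n),p(c,c),n)),p(tup(p(n,n),p(c,c),n),n)).
Bind M := tup(c,S,tup(1,n,S)); no other remaining equation mentions M.
Bind S := p(tup(tup(p(n,n),p(c,c),n),n,tup(p(n,n),p(c,c),n)),p(tup(p(n,n),p(c,c),n),n)). Substituting into the earlier binding gives M := tup(c,p(tup(tup(p(n,n),p(c,c),n),n,tup(p(n,n),p(c,c),n)),p(tup(p(n,n),p(c,c),n),n)),tup(1,n,p(tup(tup(p(n,n),p(c,c),n),n,tup(p(n,n),p(c,c),n)),p(tup(p(n,n),p(c,c),n),n)))).
MGU = { X2 ↦ n, N ↦ p(tup(tup(p(n,n),p(c,c),n),n,tup(p(n,n),p(c,c),n)),p(tup(p(n,n),p(c,c),n),n)), B ↦ tup(p(n,n),p(c,c),n), M ↦ tup(c,p(tup(tup(p(n,n),p(c,c),n),n,tup(p(n,n),p(c,c),n)),p(tup(p(n,n),p(c,c),n),n)),tup(1,n,p(tup(tup(p(n,n),p(c,c),n),n,tup(p(n,n),p(c,c),n)),p(tup(p(n,n),p(c,c),n),n)))), S ↦ p(tup(tup(p(n,n),p(c,c),n),n,tup(p(n,n),p(c,c),n)),p(tup(p(n,n),p(c,c),n),n)) }, so B ↦ tup(p(n,n),p(c,c),n).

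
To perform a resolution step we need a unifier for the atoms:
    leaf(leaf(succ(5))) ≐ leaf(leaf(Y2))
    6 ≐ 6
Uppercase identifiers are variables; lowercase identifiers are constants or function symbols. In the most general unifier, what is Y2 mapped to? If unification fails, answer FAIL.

Decompose leaf/1: leaf(succ(5)) ≐ leaf(Y2).
Decompose leaf/1: succ(5) ≐ Y2.
Bind Y2 := succ(5); no other remaining equation mentions Y2.
Delete trivial equation 6 ≐ 6.
MGU = { Y2 := succ(5) }, so Y2 := succ(5).

succ(5)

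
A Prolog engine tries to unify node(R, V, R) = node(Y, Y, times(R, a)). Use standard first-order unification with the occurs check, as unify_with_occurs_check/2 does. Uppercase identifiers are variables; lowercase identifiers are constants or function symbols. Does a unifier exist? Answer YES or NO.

NO

Decompose node/3: R = Y,  V = Y,  R = times(R, a).
Bind R := Y; substituting into the one remaining equation that mentions R gives: Y = times(Y, a).
Bind V := Y; no other remaining equation mentions V.
Occurs check fails: Y occurs in times(Y, a); the equation Y = times(Y, a) has no finite solution.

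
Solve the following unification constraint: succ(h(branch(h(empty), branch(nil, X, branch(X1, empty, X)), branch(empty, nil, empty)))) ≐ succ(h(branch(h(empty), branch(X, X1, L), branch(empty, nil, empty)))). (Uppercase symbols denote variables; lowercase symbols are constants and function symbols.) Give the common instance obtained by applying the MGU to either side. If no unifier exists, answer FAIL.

Decompose succ/1: h(branch(h(empty), branch(nil, X, branch(X1, empty, X)), branch(empty, nil, empty))) ≐ h(branch(h(empty), branch(X, X1, L), branch(empty, nil, empty))).
Decompose h/1: branch(h(empty), branch(nil, X, branch(X1, empty, X)), branch(empty, nil, empty)) ≐ branch(h(empty), branch(X, X1, L), branch(empty, nil, empty)).
Decompose branch/3: h(empty) ≐ h(empty),  branch(nil, X, branch(X1, empty, X)) ≐ branch(X, X1, L),  branch(empty, nil, empty) ≐ branch(empty, nil, empty).
Delete trivial equation h(empty) ≐ h(empty).
Decompose branch/3: nil ≐ X,  X ≐ X1,  branch(X1, empty, X) ≐ L.
Bind X := nil; substituting into the 2 remaining equations that mention X gives: nil ≐ X1,  branch(X1, empty, nil) ≐ L.
Bind X1 := nil; substituting into the one remaining equation that mentions X1 gives: branch(nil, empty, nil) ≐ L.
Bind L := branch(nil, empty, nil); no other remaining equation mentions L.
Delete trivial equation branch(empty, nil, empty) ≐ branch(empty, nil, empty).
Applying the MGU to either side gives succ(h(branch(h(empty), branch(nil, nil, branch(nil, empty, nil)), branch(empty, nil, empty)))).

succ(h(branch(h(empty), branch(nil, nil, branch(nil, empty, nil)), branch(empty, nil, empty))))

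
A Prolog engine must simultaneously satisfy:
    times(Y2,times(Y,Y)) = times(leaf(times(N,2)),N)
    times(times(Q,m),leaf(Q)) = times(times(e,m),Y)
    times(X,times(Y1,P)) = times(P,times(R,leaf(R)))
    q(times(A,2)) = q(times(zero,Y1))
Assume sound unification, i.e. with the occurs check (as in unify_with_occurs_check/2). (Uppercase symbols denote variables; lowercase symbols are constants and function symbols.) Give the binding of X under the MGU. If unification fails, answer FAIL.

Decompose times/2: Y2 = leaf(times(N,2)),  times(Y,Y) = N.
Bind Y2 := leaf(times(N,2)); no other remaining equation mentions Y2.
Bind N := times(Y,Y); no other remaining equation mentions N. Substituting into the earlier binding gives Y2 := leaf(times(times(Y,Y),2)).
Decompose times/2: times(Q,m) = times(e,m),  leaf(Q) = Y.
Decompose times/2: Q = e,  m = m.
Bind Q := e; substituting into the one remaining equation that mentions Q gives: leaf(e) = Y.
Delete trivial equation m = m.
Bind Y := leaf(e); no other remaining equation mentions Y. Substituting into the earlier bindings gives Y2 := leaf(times(times(leaf(e),leaf(e)),2)), N := times(leaf(e),leaf(e)).
Decompose times/2: X = P,  times(Y1,P) = times(R,leaf(R)).
Bind X := P; no other remaining equation mentions X.
Decompose times/2: Y1 = R,  P = leaf(R).
Bind Y1 := R; substituting into the one remaining equation that mentions Y1 gives: q(times(A,2)) = q(times(zero,R)).
Bind P := leaf(R); no other remaining equation mentions P. Substituting into the earlier binding gives X := leaf(R).
Decompose q/1: times(A,2) = times(zero,R).
Decompose times/2: A = zero,  2 = R.
Bind A := zero; no other remaining equation mentions A.
Bind R := 2. Substituting into the earlier bindings gives X := leaf(2), Y1 := 2, P := leaf(2).
MGU = { Y2 ↦ leaf(times(times(leaf(e),leaf(e)),2)), N ↦ times(leaf(e),leaf(e)), Q ↦ e, Y ↦ leaf(e), X ↦ leaf(2), Y1 ↦ 2, P ↦ leaf(2), A ↦ zero, R ↦ 2 }, so X ↦ leaf(2).

leaf(2)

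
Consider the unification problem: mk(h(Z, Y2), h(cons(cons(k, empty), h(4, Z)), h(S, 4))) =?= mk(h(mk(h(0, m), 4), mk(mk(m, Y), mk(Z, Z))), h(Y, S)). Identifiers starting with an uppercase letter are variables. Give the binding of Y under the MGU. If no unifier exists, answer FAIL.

FAIL

Decompose mk/2: h(Z, Y2) =?= h(mk(h(0, m), 4), mk(mk(m, Y), mk(Z, Z))),  h(cons(cons(k, empty), h(4, Z)), h(S, 4)) =?= h(Y, S).
Decompose h/2: Z =?= mk(h(0, m), 4),  Y2 =?= mk(mk(m, Y), mk(Z, Z)).
Bind Z := mk(h(0, m), 4); substituting into the remaining equations gives: Y2 =?= mk(mk(m, Y), mk(mk(h(0, m), 4), mk(h(0, m), 4))),  h(cons(cons(k, empty), h(4, mk(h(0, m), 4))), h(S, 4)) =?= h(Y, S).
Bind Y2 := mk(mk(m, Y), mk(mk(h(0, m), 4), mk(h(0, m), 4))); no other remaining equation mentions Y2.
Decompose h/2: cons(cons(k, empty), h(4, mk(h(0, m), 4))) =?= Y,  h(S, 4) =?= S.
Bind Y := cons(cons(k, empty), h(4, mk(h(0, m), 4))); no other remaining equation mentions Y. Substituting into the earlier binding gives Y2 := mk(mk(m, cons(cons(k, empty), h(4, mk(h(0, m), 4)))), mk(mk(h(0, m), 4), mk(h(0, m), 4))).
Occurs check fails: S occurs in h(S, 4); the equation S =?= h(S, 4) has no finite solution.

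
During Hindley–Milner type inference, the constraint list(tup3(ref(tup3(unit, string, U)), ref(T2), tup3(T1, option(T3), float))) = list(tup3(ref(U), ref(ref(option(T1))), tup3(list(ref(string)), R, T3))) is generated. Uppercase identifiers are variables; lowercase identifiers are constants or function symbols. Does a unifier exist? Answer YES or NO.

NO

Decompose list/1: tup3(ref(tup3(unit, string, U)), ref(T2), tup3(T1, option(T3), float)) = tup3(ref(U), ref(ref(option(T1))), tup3(list(ref(string)), R, T3)).
Decompose tup3/3: ref(tup3(unit, string, U)) = ref(U),  ref(T2) = ref(ref(option(T1))),  tup3(T1, option(T3), float) = tup3(list(ref(string)), R, T3).
Decompose ref/1: tup3(unit, string, U) = U.
Occurs check fails: U occurs in tup3(unit, string, U); the equation U = tup3(unit, string, U) has no finite solution.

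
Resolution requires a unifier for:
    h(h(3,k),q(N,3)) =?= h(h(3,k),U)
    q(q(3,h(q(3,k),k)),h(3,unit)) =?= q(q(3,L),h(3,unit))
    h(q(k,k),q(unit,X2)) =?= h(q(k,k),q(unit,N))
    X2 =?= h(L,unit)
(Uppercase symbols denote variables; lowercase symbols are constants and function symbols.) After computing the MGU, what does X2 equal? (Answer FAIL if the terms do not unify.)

Decompose h/2: h(3,k) =?= h(3,k),  q(N,3) =?= U.
Delete trivial equation h(3,k) =?= h(3,k).
Bind U := q(N,3); no other remaining equation mentions U.
Decompose q/2: q(3,h(q(3,k),k)) =?= q(3,L),  h(3,unit) =?= h(3,unit).
Decompose q/2: 3 =?= 3,  h(q(3,k),k) =?= L.
Delete trivial equation 3 =?= 3.
Bind L := h(q(3,k),k); substituting into the one remaining equation that mentions L gives: X2 =?= h(h(q(3,k),k),unit).
Delete trivial equation h(3,unit) =?= h(3,unit).
Decompose h/2: q(k,k) =?= q(k,k),  q(unit,X2) =?= q(unit,N).
Delete trivial equation q(k,k) =?= q(k,k).
Decompose q/2: unit =?= unit,  X2 =?= N.
Delete trivial equation unit =?= unit.
Bind X2 := N; substituting into the remaining equation gives: N =?= h(h(q(3,k),k),unit).
Bind N := h(h(q(3,k),k),unit). Substituting into the earlier bindings gives U := q(h(h(q(3,k),k),unit),3), X2 := h(h(q(3,k),k),unit).
MGU = { U -> q(h(h(q(3,k),k),unit),3), L -> h(q(3,k),k), X2 -> h(h(q(3,k),k),unit), N -> h(h(q(3,k),k),unit) }, so X2 -> h(h(q(3,k),k),unit).

h(h(q(3,k),k),unit)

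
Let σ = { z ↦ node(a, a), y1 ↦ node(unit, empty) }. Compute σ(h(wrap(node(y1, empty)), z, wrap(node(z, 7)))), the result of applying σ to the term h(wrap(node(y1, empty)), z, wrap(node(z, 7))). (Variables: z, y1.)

Replace each occurrence of z with node(a, a).
Replace each occurrence of y1 with node(unit, empty).
Result: h(wrap(node(node(unit, empty), empty)), node(a, a), wrap(node(node(a, a), 7))).

h(wrap(node(node(unit, empty), empty)), node(a, a), wrap(node(node(a, a), 7)))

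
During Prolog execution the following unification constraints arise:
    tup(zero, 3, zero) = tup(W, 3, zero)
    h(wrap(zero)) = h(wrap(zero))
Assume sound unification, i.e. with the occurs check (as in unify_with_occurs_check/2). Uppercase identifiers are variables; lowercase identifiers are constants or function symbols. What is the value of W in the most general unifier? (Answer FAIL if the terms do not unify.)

zero

Decompose tup/3: zero = W,  3 = 3,  zero = zero.
Bind W := zero; no other remaining equation mentions W.
Delete trivial equation 3 = 3.
Delete trivial equation zero = zero.
Delete trivial equation h(wrap(zero)) = h(wrap(zero)).
MGU = { W = zero }, so W = zero.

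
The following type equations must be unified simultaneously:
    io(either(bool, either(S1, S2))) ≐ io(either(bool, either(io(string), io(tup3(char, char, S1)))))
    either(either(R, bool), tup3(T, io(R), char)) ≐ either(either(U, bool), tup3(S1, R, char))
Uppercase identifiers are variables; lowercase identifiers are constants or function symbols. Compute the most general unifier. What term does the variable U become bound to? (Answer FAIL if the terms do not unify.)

Decompose io/1: either(bool, either(S1, S2)) ≐ either(bool, either(io(string), io(tup3(char, char, S1)))).
Decompose either/2: bool ≐ bool,  either(S1, S2) ≐ either(io(string), io(tup3(char, char, S1))).
Delete trivial equation bool ≐ bool.
Decompose either/2: S1 ≐ io(string),  S2 ≐ io(tup3(char, char, S1)).
Bind S1 := io(string); substituting into the remaining equations gives: S2 ≐ io(tup3(char, char, io(string))),  either(either(R, bool), tup3(T, io(R), char)) ≐ either(either(U, bool), tup3(io(string), R, char)).
Bind S2 := io(tup3(char, char, io(string))); no other remaining equation mentions S2.
Decompose either/2: either(R, bool) ≐ either(U, bool),  tup3(T, io(R), char) ≐ tup3(io(string), R, char).
Decompose either/2: R ≐ U,  bool ≐ bool.
Bind R := U; substituting into the one remaining equation that mentions R gives: tup3(T, io(U), char) ≐ tup3(io(string), U, char).
Delete trivial equation bool ≐ bool.
Decompose tup3/3: T ≐ io(string),  io(U) ≐ U,  char ≐ char.
Bind T := io(string); no other remaining equation mentions T.
Occurs check fails: U occurs in io(U); the equation U ≐ io(U) has no finite solution.

FAIL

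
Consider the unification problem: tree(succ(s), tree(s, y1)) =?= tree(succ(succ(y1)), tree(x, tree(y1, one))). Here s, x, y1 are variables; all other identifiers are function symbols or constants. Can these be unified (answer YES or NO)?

Decompose tree/2: succ(s) =?= succ(succ(y1)),  tree(s, y1) =?= tree(x, tree(y1, one)).
Decompose succ/1: s =?= succ(y1).
Bind s := succ(y1); substituting into the remaining equation gives: tree(succ(y1), y1) =?= tree(x, tree(y1, one)).
Decompose tree/2: succ(y1) =?= x,  y1 =?= tree(y1, one).
Bind x := succ(y1); no other remaining equation mentions x.
Occurs check fails: y1 occurs in tree(y1, one); the equation y1 =?= tree(y1, one) has no finite solution.

NO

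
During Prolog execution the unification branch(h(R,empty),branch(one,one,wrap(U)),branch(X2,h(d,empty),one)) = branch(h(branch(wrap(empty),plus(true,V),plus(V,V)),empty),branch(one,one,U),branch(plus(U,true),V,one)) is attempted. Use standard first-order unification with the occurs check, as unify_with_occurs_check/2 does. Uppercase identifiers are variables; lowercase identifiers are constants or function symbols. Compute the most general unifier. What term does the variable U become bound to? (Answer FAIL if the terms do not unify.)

Decompose branch/3: h(R,empty) = h(branch(wrap(empty),plus(true,V),plus(V,V)),empty),  branch(one,one,wrap(U)) = branch(one,one,U),  branch(X2,h(d,empty),one) = branch(plus(U,true),V,one).
Decompose h/2: R = branch(wrap(empty),plus(true,V),plus(V,V)),  empty = empty.
Bind R := branch(wrap(empty),plus(true,V),plus(V,V)); no other remaining equation mentions R.
Delete trivial equation empty = empty.
Decompose branch/3: one = one,  one = one,  wrap(U) = U.
Delete trivial equation one = one.
Delete trivial equation one = one.
Occurs check fails: U occurs in wrap(U); the equation U = wrap(U) has no finite solution.

FAIL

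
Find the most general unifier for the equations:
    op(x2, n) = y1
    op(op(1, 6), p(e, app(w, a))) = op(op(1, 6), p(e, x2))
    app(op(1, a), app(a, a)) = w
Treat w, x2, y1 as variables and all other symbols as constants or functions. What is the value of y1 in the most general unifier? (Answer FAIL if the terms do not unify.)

op(app(app(op(1, a), app(a, a)), a), n)

Bind y1 := op(x2, n); no other remaining equation mentions y1.
Decompose op/2: op(1, 6) = op(1, 6),  p(e, app(w, a)) = p(e, x2).
Delete trivial equation op(1, 6) = op(1, 6).
Decompose p/2: e = e,  app(w, a) = x2.
Delete trivial equation e = e.
Bind x2 := app(w, a); no other remaining equation mentions x2. Substituting into the earlier binding gives y1 := op(app(w, a), n).
Bind w := app(op(1, a), app(a, a)). Substituting into the earlier bindings gives y1 := op(app(app(op(1, a), app(a, a)), a), n), x2 := app(app(op(1, a), app(a, a)), a).
MGU = { y1 ↦ op(app(app(op(1, a), app(a, a)), a), n), x2 ↦ app(app(op(1, a), app(a, a)), a), w ↦ app(op(1, a), app(a, a)) }, so y1 ↦ op(app(app(op(1, a), app(a, a)), a), n).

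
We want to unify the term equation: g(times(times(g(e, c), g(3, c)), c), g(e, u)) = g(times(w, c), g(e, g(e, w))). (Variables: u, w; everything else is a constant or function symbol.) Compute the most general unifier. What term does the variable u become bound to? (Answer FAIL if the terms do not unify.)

g(e, times(g(e, c), g(3, c)))

Decompose g/2: times(times(g(e, c), g(3, c)), c) = times(w, c),  g(e, u) = g(e, g(e, w)).
Decompose times/2: times(g(e, c), g(3, c)) = w,  c = c.
Bind w := times(g(e, c), g(3, c)); substituting into the one remaining equation that mentions w gives: g(e, u) = g(e, g(e, times(g(e, c), g(3, c)))).
Delete trivial equation c = c.
Decompose g/2: e = e,  u = g(e, times(g(e, c), g(3, c))).
Delete trivial equation e = e.
Bind u := g(e, times(g(e, c), g(3, c))).
MGU = { w -> times(g(e, c), g(3, c)), u -> g(e, times(g(e, c), g(3, c))) }, so u -> g(e, times(g(e, c), g(3, c))).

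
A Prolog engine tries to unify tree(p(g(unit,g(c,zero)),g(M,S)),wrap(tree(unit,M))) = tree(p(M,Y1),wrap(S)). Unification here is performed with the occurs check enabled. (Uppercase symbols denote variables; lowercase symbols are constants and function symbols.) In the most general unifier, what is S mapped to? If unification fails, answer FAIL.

tree(unit,g(unit,g(c,zero)))

Decompose tree/2: p(g(unit,g(c,zero)),g(M,S)) = p(M,Y1),  wrap(tree(unit,M)) = wrap(S).
Decompose p/2: g(unit,g(c,zero)) = M,  g(M,S) = Y1.
Bind M := g(unit,g(c,zero)); substituting into the remaining equations gives: g(g(unit,g(c,zero)),S) = Y1,  wrap(tree(unit,g(unit,g(c,zero)))) = wrap(S).
Bind Y1 := g(g(unit,g(c,zero)),S); no other remaining equation mentions Y1.
Decompose wrap/1: tree(unit,g(unit,g(c,zero))) = S.
Bind S := tree(unit,g(unit,g(c,zero))). Substituting into the earlier binding gives Y1 := g(g(unit,g(c,zero)),tree(unit,g(unit,g(c,zero)))).
MGU = { M -> g(unit,g(c,zero)), Y1 -> g(g(unit,g(c,zero)),tree(unit,g(unit,g(c,zero)))), S -> tree(unit,g(unit,g(c,zero))) }, so S -> tree(unit,g(unit,g(c,zero))).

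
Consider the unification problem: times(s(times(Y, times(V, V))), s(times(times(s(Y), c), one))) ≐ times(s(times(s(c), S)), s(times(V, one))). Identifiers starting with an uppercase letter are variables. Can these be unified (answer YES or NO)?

Decompose times/2: s(times(Y, times(V, V))) ≐ s(times(s(c), S)),  s(times(times(s(Y), c), one)) ≐ s(times(V, one)).
Decompose s/1: times(Y, times(V, V)) ≐ times(s(c), S).
Decompose times/2: Y ≐ s(c),  times(V, V) ≐ S.
Bind Y := s(c); substituting into the one remaining equation that mentions Y gives: s(times(times(s(s(c)), c), one)) ≐ s(times(V, one)).
Bind S := times(V, V); no other remaining equation mentions S.
Decompose s/1: times(times(s(s(c)), c), one) ≐ times(V, one).
Decompose times/2: times(s(s(c)), c) ≐ V,  one ≐ one.
Bind V := times(s(s(c)), c); no other remaining equation mentions V. Substituting into the earlier binding gives S := times(times(s(s(c)), c), times(s(s(c)), c)).
Delete trivial equation one ≐ one.
No equations remain and no clash or occurs-check failure arose, so a unifier exists.

YES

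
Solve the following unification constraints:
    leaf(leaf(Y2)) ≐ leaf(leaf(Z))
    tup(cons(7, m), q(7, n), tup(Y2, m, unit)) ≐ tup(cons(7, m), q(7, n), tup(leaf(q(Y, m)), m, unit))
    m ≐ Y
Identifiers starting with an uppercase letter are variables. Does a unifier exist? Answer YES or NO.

Decompose leaf/1: leaf(Y2) ≐ leaf(Z).
Decompose leaf/1: Y2 ≐ Z.
Bind Y2 := Z; substituting into the one remaining equation that mentions Y2 gives: tup(cons(7, m), q(7, n), tup(Z, m, unit)) ≐ tup(cons(7, m), q(7, n), tup(leaf(q(Y, m)), m, unit)).
Decompose tup/3: cons(7, m) ≐ cons(7, m),  q(7, n) ≐ q(7, n),  tup(Z, m, unit) ≐ tup(leaf(q(Y, m)), m, unit).
Delete trivial equation cons(7, m) ≐ cons(7, m).
Delete trivial equation q(7, n) ≐ q(7, n).
Decompose tup/3: Z ≐ leaf(q(Y, m)),  m ≐ m,  unit ≐ unit.
Bind Z := leaf(q(Y, m)); no other remaining equation mentions Z. Substituting into the earlier binding gives Y2 := leaf(q(Y, m)).
Delete trivial equation m ≐ m.
Delete trivial equation unit ≐ unit.
Bind Y := m. Substituting into the earlier bindings gives Y2 := leaf(q(m, m)), Z := leaf(q(m, m)).
No equations remain and no clash or occurs-check failure arose, so a unifier exists.

YES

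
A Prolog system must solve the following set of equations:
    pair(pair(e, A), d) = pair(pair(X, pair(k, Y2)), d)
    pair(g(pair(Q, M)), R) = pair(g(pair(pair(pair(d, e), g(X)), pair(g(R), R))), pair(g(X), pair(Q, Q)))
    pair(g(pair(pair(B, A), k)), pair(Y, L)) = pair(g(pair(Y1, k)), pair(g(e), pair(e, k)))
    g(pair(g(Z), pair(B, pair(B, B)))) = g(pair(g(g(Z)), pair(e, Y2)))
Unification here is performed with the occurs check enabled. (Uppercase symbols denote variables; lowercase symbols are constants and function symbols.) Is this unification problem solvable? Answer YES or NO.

NO

Decompose pair/2: pair(e, A) = pair(X, pair(k, Y2)),  d = d.
Decompose pair/2: e = X,  A = pair(k, Y2).
Bind X := e; substituting into the one remaining equation that mentions X gives: pair(g(pair(Q, M)), R) = pair(g(pair(pair(pair(d, e), g(e)), pair(g(R), R))), pair(g(e), pair(Q, Q))).
Bind A := pair(k, Y2); substituting into the one remaining equation that mentions A gives: pair(g(pair(pair(B, pair(k, Y2)), k)), pair(Y, L)) = pair(g(pair(Y1, k)), pair(g(e), pair(e, k))).
Delete trivial equation d = d.
Decompose pair/2: g(pair(Q, M)) = g(pair(pair(pair(d, e), g(e)), pair(g(R), R))),  R = pair(g(e), pair(Q, Q)).
Decompose g/1: pair(Q, M) = pair(pair(pair(d, e), g(e)), pair(g(R), R)).
Decompose pair/2: Q = pair(pair(d, e), g(e)),  M = pair(g(R), R).
Bind Q := pair(pair(d, e), g(e)); substituting into the one remaining equation that mentions Q gives: R = pair(g(e), pair(pair(pair(d, e), g(e)), pair(pair(d, e), g(e)))).
Bind M := pair(g(R), R); no other remaining equation mentions M.
Bind R := pair(g(e), pair(pair(pair(d, e), g(e)), pair(pair(d, e), g(e)))); no other remaining equation mentions R. Substituting into the earlier binding gives M := pair(g(pair(g(e), pair(pair(pair(d, e), g(e)), pair(pair(d, e), g(e))))), pair(g(e), pair(pair(pair(d, e), g(e)), pair(pair(d, e), g(e))))).
Decompose pair/2: g(pair(pair(B, pair(k, Y2)), k)) = g(pair(Y1, k)),  pair(Y, L) = pair(g(e), pair(e, k)).
Decompose g/1: pair(pair(B, pair(k, Y2)), k) = pair(Y1, k).
Decompose pair/2: pair(B, pair(k, Y2)) = Y1,  k = k.
Bind Y1 := pair(B, pair(k, Y2)); no other remaining equation mentions Y1.
Delete trivial equation k = k.
Decompose pair/2: Y = g(e),  L = pair(e, k).
Bind Y := g(e); no other remaining equation mentions Y.
Bind L := pair(e, k); no other remaining equation mentions L.
Decompose g/1: pair(g(Z), pair(B, pair(B, B))) = pair(g(g(Z)), pair(e, Y2)).
Decompose pair/2: g(Z) = g(g(Z)),  pair(B, pair(B, B)) = pair(e, Y2).
Decompose g/1: Z = g(Z).
Occurs check fails: Z occurs in g(Z); the equation Z = g(Z) has no finite solution.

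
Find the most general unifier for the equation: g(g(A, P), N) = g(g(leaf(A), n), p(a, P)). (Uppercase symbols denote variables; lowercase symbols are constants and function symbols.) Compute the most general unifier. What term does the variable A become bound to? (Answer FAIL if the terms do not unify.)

Decompose g/2: g(A, P) = g(leaf(A), n),  N = p(a, P).
Decompose g/2: A = leaf(A),  P = n.
Occurs check fails: A occurs in leaf(A); the equation A = leaf(A) has no finite solution.

FAIL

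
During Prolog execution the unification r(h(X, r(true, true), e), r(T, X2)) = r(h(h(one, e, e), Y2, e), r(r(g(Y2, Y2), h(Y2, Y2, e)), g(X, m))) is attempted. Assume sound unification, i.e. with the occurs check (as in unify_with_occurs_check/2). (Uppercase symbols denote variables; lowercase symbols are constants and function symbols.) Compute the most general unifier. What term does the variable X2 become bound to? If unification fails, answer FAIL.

g(h(one, e, e), m)

Decompose r/2: h(X, r(true, true), e) = h(h(one, e, e), Y2, e),  r(T, X2) = r(r(g(Y2, Y2), h(Y2, Y2, e)), g(X, m)).
Decompose h/3: X = h(one, e, e),  r(true, true) = Y2,  e = e.
Bind X := h(one, e, e); substituting into the one remaining equation that mentions X gives: r(T, X2) = r(r(g(Y2, Y2), h(Y2, Y2, e)), g(h(one, e, e), m)).
Bind Y2 := r(true, true); substituting into the one remaining equation that mentions Y2 gives: r(T, X2) = r(r(g(r(true, true), r(true, true)), h(r(true, true), r(true, true), e)), g(h(one, e, e), m)).
Delete trivial equation e = e.
Decompose r/2: T = r(g(r(true, true), r(true, true)), h(r(true, true), r(true, true), e)),  X2 = g(h(one, e, e), m).
Bind T := r(g(r(true, true), r(true, true)), h(r(true, true), r(true, true), e)); no other remaining equation mentions T.
Bind X2 := g(h(one, e, e), m).
MGU = { X -> h(one, e, e), Y2 -> r(true, true), T -> r(g(r(true, true), r(true, true)), h(r(true, true), r(true, true), e)), X2 -> g(h(one, e, e), m) }, so X2 -> g(h(one, e, e), m).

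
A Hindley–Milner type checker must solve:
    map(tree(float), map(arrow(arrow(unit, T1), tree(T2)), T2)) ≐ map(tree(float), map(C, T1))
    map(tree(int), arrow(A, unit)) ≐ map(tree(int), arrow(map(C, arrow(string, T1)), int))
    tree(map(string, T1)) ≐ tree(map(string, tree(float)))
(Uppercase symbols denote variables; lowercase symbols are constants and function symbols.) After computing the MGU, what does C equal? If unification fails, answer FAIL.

FAIL

Decompose map/2: tree(float) ≐ tree(float),  map(arrow(arrow(unit, T1), tree(T2)), T2) ≐ map(C, T1).
Delete trivial equation tree(float) ≐ tree(float).
Decompose map/2: arrow(arrow(unit, T1), tree(T2)) ≐ C,  T2 ≐ T1.
Bind C := arrow(arrow(unit, T1), tree(T2)); substituting into the one remaining equation that mentions C gives: map(tree(int), arrow(A, unit)) ≐ map(tree(int), arrow(map(arrow(arrow(unit, T1), tree(T2)), arrow(string, T1)), int)).
Bind T2 := T1; substituting into the one remaining equation that mentions T2 gives: map(tree(int), arrow(A, unit)) ≐ map(tree(int), arrow(map(arrow(arrow(unit, T1), tree(T1)), arrow(string, T1)), int)). Substituting into the earlier binding gives C := arrow(arrow(unit, T1), tree(T1)).
Decompose map/2: tree(int) ≐ tree(int),  arrow(A, unit) ≐ arrow(map(arrow(arrow(unit, T1), tree(T1)), arrow(string, T1)), int).
Delete trivial equation tree(int) ≐ tree(int).
Decompose arrow/2: A ≐ map(arrow(arrow(unit, T1), tree(T1)), arrow(string, T1)),  unit ≐ int.
Bind A := map(arrow(arrow(unit, T1), tree(T1)), arrow(string, T1)); no other remaining equation mentions A.
Clash: constants unit and int differ; no unifier exists.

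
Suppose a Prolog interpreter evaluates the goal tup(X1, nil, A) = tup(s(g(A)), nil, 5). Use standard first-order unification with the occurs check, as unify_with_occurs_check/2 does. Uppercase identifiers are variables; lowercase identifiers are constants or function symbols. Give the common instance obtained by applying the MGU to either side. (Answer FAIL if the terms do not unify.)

Decompose tup/3: X1 = s(g(A)),  nil = nil,  A = 5.
Bind X1 := s(g(A)); no other remaining equation mentions X1.
Delete trivial equation nil = nil.
Bind A := 5. Substituting into the earlier binding gives X1 := s(g(5)).
Applying the MGU to either side gives tup(s(g(5)), nil, 5).

tup(s(g(5)), nil, 5)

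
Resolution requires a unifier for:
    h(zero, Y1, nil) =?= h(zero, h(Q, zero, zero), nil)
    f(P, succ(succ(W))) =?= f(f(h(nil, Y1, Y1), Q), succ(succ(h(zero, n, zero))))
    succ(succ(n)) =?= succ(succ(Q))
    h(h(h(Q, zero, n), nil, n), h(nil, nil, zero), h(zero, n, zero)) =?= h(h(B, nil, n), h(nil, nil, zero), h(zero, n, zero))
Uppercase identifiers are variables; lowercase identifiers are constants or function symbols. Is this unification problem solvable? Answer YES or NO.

Decompose h/3: zero =?= zero,  Y1 =?= h(Q, zero, zero),  nil =?= nil.
Delete trivial equation zero =?= zero.
Bind Y1 := h(Q, zero, zero); substituting into the one remaining equation that mentions Y1 gives: f(P, succ(succ(W))) =?= f(f(h(nil, h(Q, zero, zero), h(Q, zero, zero)), Q), succ(succ(h(zero, n, zero)))).
Delete trivial equation nil =?= nil.
Decompose f/2: P =?= f(h(nil, h(Q, zero, zero), h(Q, zero, zero)), Q),  succ(succ(W)) =?= succ(succ(h(zero, n, zero))).
Bind P := f(h(nil, h(Q, zero, zero), h(Q, zero, zero)), Q); no other remaining equation mentions P.
Decompose succ/1: succ(W) =?= succ(h(zero, n, zero)).
Decompose succ/1: W =?= h(zero, n, zero).
Bind W := h(zero, n, zero); no other remaining equation mentions W.
Decompose succ/1: succ(n) =?= succ(Q).
Decompose succ/1: n =?= Q.
Bind Q := n; substituting into the remaining equation gives: h(h(h(n, zero, n), nil, n), h(nil, nil, zero), h(zero, n, zero)) =?= h(h(B, nil, n), h(nil, nil, zero), h(zero, n, zero)). Substituting into the earlier bindings gives Y1 := h(n, zero, zero), P := f(h(nil, h(n, zero, zero), h(n, zero, zero)), n).
Decompose h/3: h(h(n, zero, n), nil, n) =?= h(B, nil, n),  h(nil, nil, zero) =?= h(nil, nil, zero),  h(zero, n, zero) =?= h(zero, n, zero).
Decompose h/3: h(n, zero, n) =?= B,  nil =?= nil,  n =?= n.
Bind B := h(n, zero, n); no other remaining equation mentions B.
Delete trivial equation nil =?= nil.
Delete trivial equation n =?= n.
Delete trivial equation h(nil, nil, zero) =?= h(nil, nil, zero).
Delete trivial equation h(zero, n, zero) =?= h(zero, n, zero).
No equations remain and no clash or occurs-check failure arose, so a unifier exists.

YES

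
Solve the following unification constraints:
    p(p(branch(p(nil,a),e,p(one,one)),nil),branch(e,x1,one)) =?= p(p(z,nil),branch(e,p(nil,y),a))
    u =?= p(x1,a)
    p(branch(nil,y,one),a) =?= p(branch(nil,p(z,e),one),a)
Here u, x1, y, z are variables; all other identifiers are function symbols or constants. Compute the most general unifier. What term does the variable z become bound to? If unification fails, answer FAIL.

FAIL

Decompose p/2: p(branch(p(nil,a),e,p(one,one)),nil) =?= p(z,nil),  branch(e,x1,one) =?= branch(e,p(nil,y),a).
Decompose p/2: branch(p(nil,a),e,p(one,one)) =?= z,  nil =?= nil.
Bind z := branch(p(nil,a),e,p(one,one)); substituting into the one remaining equation that mentions z gives: p(branch(nil,y,one),a) =?= p(branch(nil,p(branch(p(nil,a),e,p(one,one)),e),one),a).
Delete trivial equation nil =?= nil.
Decompose branch/3: e =?= e,  x1 =?= p(nil,y),  one =?= a.
Delete trivial equation e =?= e.
Bind x1 := p(nil,y); substituting into the one remaining equation that mentions x1 gives: u =?= p(p(nil,y),a).
Clash: constants one and a differ; no unifier exists.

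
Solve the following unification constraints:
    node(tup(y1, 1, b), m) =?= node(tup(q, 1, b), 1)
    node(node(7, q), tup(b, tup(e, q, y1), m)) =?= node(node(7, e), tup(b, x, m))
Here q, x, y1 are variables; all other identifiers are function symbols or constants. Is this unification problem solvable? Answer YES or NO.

NO

Decompose node/2: tup(y1, 1, b) =?= tup(q, 1, b),  m =?= 1.
Decompose tup/3: y1 =?= q,  1 =?= 1,  b =?= b.
Bind y1 := q; substituting into the one remaining equation that mentions y1 gives: node(node(7, q), tup(b, tup(e, q, q), m)) =?= node(node(7, e), tup(b, x, m)).
Delete trivial equation 1 =?= 1.
Delete trivial equation b =?= b.
Clash: constants m and 1 differ; no unifier exists.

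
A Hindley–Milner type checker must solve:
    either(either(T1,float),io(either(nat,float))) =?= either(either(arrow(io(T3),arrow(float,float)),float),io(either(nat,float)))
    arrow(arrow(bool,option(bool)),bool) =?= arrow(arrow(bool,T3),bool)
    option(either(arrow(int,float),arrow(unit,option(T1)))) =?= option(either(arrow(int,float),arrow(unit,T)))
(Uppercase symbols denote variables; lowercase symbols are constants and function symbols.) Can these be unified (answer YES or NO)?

YES

Decompose either/2: either(T1,float) =?= either(arrow(io(T3),arrow(float,float)),float),  io(either(nat,float)) =?= io(either(nat,float)).
Decompose either/2: T1 =?= arrow(io(T3),arrow(float,float)),  float =?= float.
Bind T1 := arrow(io(T3),arrow(float,float)); substituting into the one remaining equation that mentions T1 gives: option(either(arrow(int,float),arrow(unit,option(arrow(io(T3),arrow(float,float)))))) =?= option(either(arrow(int,float),arrow(unit,T))).
Delete trivial equation float =?= float.
Delete trivial equation io(either(nat,float)) =?= io(either(nat,float)).
Decompose arrow/2: arrow(bool,option(bool)) =?= arrow(bool,T3),  bool =?= bool.
Decompose arrow/2: bool =?= bool,  option(bool) =?= T3.
Delete trivial equation bool =?= bool.
Bind T3 := option(bool); substituting into the one remaining equation that mentions T3 gives: option(either(arrow(int,float),arrow(unit,option(arrow(io(option(bool)),arrow(float,float)))))) =?= option(either(arrow(int,float),arrow(unit,T))). Substituting into the earlier binding gives T1 := arrow(io(option(bool)),arrow(float,float)).
Delete trivial equation bool =?= bool.
Decompose option/1: either(arrow(int,float),arrow(unit,option(arrow(io(option(bool)),arrow(float,float))))) =?= either(arrow(int,float),arrow(unit,T)).
Decompose either/2: arrow(int,float) =?= arrow(int,float),  arrow(unit,option(arrow(io(option(bool)),arrow(float,float)))) =?= arrow(unit,T).
Delete trivial equation arrow(int,float) =?= arrow(int,float).
Decompose arrow/2: unit =?= unit,  option(arrow(io(option(bool)),arrow(float,float))) =?= T.
Delete trivial equation unit =?= unit.
Bind T := option(arrow(io(option(bool)),arrow(float,float))).
No equations remain and no clash or occurs-check failure arose, so a unifier exists.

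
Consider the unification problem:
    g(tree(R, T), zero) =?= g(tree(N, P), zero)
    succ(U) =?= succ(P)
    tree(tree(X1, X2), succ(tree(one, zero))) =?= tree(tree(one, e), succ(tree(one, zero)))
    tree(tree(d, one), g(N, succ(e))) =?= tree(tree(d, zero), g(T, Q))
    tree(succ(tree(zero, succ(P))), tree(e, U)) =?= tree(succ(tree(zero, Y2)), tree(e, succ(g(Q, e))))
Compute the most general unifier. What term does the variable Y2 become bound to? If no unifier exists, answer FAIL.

Decompose g/2: tree(R, T) =?= tree(N, P),  zero =?= zero.
Decompose tree/2: R =?= N,  T =?= P.
Bind R := N; no other remaining equation mentions R.
Bind T := P; substituting into the one remaining equation that mentions T gives: tree(tree(d, one), g(N, succ(e))) =?= tree(tree(d, zero), g(P, Q)).
Delete trivial equation zero =?= zero.
Decompose succ/1: U =?= P.
Bind U := P; substituting into the one remaining equation that mentions U gives: tree(succ(tree(zero, succ(P))), tree(e, P)) =?= tree(succ(tree(zero, Y2)), tree(e, succ(g(Q, e)))).
Decompose tree/2: tree(X1, X2) =?= tree(one, e),  succ(tree(one, zero)) =?= succ(tree(one, zero)).
Decompose tree/2: X1 =?= one,  X2 =?= e.
Bind X1 := one; no other remaining equation mentions X1.
Bind X2 := e; no other remaining equation mentions X2.
Delete trivial equation succ(tree(one, zero)) =?= succ(tree(one, zero)).
Decompose tree/2: tree(d, one) =?= tree(d, zero),  g(N, succ(e)) =?= g(P, Q).
Decompose tree/2: d =?= d,  one =?= zero.
Delete trivial equation d =?= d.
Clash: constants one and zero differ; no unifier exists.

FAIL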